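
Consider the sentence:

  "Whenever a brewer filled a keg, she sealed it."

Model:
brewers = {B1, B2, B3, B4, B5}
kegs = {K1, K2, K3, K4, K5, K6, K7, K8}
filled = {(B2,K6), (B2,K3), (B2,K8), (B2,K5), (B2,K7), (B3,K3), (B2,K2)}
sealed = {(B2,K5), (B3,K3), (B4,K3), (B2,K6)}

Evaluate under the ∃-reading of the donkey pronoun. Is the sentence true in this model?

True

"it" takes "a keg" as antecedent — a donkey pronoun bound across the clause boundary.
Weak reading: every brewer b with some filled-keg has at least one filled-keg k such that sealed(b,k).
Per brewer: B2:✓  B3:✓
Every brewer in the restrictor has a witness.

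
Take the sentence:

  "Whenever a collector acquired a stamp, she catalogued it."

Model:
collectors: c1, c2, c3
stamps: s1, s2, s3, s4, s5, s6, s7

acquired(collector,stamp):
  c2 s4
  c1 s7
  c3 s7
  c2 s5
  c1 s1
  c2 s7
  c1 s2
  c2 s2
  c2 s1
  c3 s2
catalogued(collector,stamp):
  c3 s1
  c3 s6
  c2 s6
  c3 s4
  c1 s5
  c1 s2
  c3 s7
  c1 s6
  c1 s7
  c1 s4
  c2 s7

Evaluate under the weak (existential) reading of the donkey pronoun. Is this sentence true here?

True

"it" takes "a stamp" as antecedent — a donkey pronoun bound across the clause boundary.
Weak reading: every collector c with some acquired-stamp has at least one acquired-stamp s such that catalogued(c,s).
Per collector: c1:✓  c2:✓  c3:✓
Every collector in the restrictor has a witness.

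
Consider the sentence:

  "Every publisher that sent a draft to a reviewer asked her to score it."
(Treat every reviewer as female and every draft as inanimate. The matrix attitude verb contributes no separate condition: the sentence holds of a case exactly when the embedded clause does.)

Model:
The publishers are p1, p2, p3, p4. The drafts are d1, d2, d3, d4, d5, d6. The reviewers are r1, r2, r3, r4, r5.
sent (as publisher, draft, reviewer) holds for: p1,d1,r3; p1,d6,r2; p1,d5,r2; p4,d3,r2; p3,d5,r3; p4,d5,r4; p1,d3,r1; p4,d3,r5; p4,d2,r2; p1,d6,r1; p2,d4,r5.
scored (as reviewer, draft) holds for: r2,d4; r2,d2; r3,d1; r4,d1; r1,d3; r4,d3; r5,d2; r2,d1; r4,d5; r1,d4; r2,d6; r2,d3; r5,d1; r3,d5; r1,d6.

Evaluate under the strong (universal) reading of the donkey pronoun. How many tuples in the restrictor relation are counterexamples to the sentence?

"her" takes "a reviewer" as antecedent and "it" takes "a draft"; both are donkey pronouns co-varying with the restrictor.
Strong reading: for every (p,d,r) with sent(p,d,r), scored(r,d).
Restrictor triples: (p1,d1,r3)→scored(r3,d1) ✓  (p1,d3,r1)→scored(r1,d3) ✓  (p1,d5,r2)→scored(r2,d5) ✗  (p1,d6,r1)→scored(r1,d6) ✓  (p1,d6,r2)→scored(r2,d6) ✓  (p2,d4,r5)→scored(r5,d4) ✗  (p3,d5,r3)→scored(r3,d5) ✓  (p4,d2,r2)→scored(r2,d2) ✓  (p4,d3,r2)→scored(r2,d3) ✓  (p4,d3,r5)→scored(r5,d3) ✗  (p4,d5,r4)→scored(r4,d5) ✓
Counterexamples (restrictor triples failing the scope): 3.

3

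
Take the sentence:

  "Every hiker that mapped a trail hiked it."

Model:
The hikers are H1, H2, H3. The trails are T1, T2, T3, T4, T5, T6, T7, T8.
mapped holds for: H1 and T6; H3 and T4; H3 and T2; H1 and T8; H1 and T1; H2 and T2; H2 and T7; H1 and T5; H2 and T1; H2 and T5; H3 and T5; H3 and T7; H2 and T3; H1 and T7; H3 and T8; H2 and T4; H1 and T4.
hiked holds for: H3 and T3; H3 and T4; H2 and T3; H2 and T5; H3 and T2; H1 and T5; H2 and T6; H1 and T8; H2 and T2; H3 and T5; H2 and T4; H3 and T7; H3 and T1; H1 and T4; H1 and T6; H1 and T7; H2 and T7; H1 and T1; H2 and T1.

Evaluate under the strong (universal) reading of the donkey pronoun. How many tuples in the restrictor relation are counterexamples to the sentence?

1

"it" takes "a trail" as antecedent — a donkey pronoun bound across the clause boundary.
Strong reading: for every (h,t) with mapped(h,t), hiked(h,t).
Restrictor pairs: (H1,T1) ✓  (H1,T4) ✓  (H1,T5) ✓  (H1,T6) ✓  (H1,T7) ✓  (H1,T8) ✓  (H2,T1) ✓  (H2,T2) ✓  (H2,T3) ✓  (H2,T4) ✓  (H2,T5) ✓  (H2,T7) ✓  (H3,T2) ✓  (H3,T4) ✓  (H3,T5) ✓  (H3,T7) ✓  (H3,T8) ✗
Counterexamples (restrictor pairs failing the scope): 1.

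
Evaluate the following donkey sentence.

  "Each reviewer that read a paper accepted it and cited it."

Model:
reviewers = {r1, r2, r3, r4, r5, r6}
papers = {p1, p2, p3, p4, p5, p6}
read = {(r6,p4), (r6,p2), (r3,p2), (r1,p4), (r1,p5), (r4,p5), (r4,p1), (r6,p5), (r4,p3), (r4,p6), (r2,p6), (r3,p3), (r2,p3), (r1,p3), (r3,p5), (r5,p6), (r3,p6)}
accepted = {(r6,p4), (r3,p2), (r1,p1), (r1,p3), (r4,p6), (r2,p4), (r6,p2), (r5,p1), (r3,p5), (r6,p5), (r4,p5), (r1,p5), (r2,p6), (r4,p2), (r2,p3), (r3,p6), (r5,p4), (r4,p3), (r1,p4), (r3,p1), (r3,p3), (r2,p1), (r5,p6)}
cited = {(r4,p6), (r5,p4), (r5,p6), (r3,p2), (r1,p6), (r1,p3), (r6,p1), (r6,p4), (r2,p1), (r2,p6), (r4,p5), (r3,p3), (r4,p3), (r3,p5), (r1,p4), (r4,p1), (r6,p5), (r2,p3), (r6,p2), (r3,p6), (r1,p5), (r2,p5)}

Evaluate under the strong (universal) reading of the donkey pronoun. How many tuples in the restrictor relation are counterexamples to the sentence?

1

"it" takes "a paper" as antecedent — a donkey pronoun bound across the clause boundary.
Strong reading: for every (r,p) with read(r,p), accepted(r,p) ∧ cited(r,p).
Restrictor pairs: (r1,p3) ✓  (r1,p4) ✓  (r1,p5) ✓  (r2,p3) ✓  (r2,p6) ✓  (r3,p2) ✓  (r3,p3) ✓  (r3,p5) ✓  (r3,p6) ✓  (r4,p1) ✗  (r4,p3) ✓  (r4,p5) ✓  (r4,p6) ✓  (r5,p6) ✓  (r6,p2) ✓  (r6,p4) ✓  (r6,p5) ✓
Counterexamples (restrictor pairs failing the scope): 1.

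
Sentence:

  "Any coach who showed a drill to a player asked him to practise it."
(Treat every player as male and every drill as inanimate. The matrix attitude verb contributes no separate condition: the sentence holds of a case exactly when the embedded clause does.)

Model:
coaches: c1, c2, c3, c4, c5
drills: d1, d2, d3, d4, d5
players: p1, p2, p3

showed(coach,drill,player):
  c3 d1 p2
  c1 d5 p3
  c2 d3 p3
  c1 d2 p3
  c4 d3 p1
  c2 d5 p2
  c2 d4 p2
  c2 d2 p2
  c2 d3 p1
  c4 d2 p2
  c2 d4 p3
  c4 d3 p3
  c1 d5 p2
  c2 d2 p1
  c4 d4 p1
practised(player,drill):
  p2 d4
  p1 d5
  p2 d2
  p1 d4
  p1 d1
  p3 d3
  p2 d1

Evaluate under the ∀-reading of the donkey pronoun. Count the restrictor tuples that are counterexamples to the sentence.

"him" takes "a player" as antecedent and "it" takes "a drill"; both are donkey pronouns co-varying with the restrictor.
Strong reading: for every (c,d,p) with showed(c,d,p), practised(p,d).
Restrictor triples: (c1,d2,p3)→practised(p3,d2) ✗  (c1,d5,p2)→practised(p2,d5) ✗  (c1,d5,p3)→practised(p3,d5) ✗  (c2,d2,p1)→practised(p1,d2) ✗  (c2,d2,p2)→practised(p2,d2) ✓  (c2,d3,p1)→practised(p1,d3) ✗  (c2,d3,p3)→practised(p3,d3) ✓  (c2,d4,p2)→practised(p2,d4) ✓  (c2,d4,p3)→practised(p3,d4) ✗  (c2,d5,p2)→practised(p2,d5) ✗  (c3,d1,p2)→practised(p2,d1) ✓  (c4,d2,p2)→practised(p2,d2) ✓  (c4,d3,p1)→practised(p1,d3) ✗  (c4,d3,p3)→practised(p3,d3) ✓  (c4,d4,p1)→practised(p1,d4) ✓
Counterexamples (restrictor triples failing the scope): 8.

8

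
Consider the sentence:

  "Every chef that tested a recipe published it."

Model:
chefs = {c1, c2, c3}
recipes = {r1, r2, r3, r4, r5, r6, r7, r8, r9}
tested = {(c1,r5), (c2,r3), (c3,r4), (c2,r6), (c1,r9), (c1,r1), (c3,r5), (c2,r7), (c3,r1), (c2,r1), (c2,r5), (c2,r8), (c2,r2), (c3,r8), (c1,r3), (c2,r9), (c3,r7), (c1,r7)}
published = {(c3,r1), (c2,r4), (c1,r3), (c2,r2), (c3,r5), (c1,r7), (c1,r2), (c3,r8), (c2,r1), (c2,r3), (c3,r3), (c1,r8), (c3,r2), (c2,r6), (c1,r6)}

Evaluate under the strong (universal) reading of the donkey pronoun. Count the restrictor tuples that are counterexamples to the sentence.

"it" takes "a recipe" as antecedent — a donkey pronoun bound across the clause boundary.
Strong reading: for every (c,r) with tested(c,r), published(c,r).
Restrictor pairs: (c1,r1) ✗  (c1,r3) ✓  (c1,r5) ✗  (c1,r7) ✓  (c1,r9) ✗  (c2,r1) ✓  (c2,r2) ✓  (c2,r3) ✓  (c2,r5) ✗  (c2,r6) ✓  (c2,r7) ✗  (c2,r8) ✗  (c2,r9) ✗  (c3,r1) ✓  (c3,r4) ✗  (c3,r5) ✓  (c3,r7) ✗  (c3,r8) ✓
Counterexamples (restrictor pairs failing the scope): 9.

9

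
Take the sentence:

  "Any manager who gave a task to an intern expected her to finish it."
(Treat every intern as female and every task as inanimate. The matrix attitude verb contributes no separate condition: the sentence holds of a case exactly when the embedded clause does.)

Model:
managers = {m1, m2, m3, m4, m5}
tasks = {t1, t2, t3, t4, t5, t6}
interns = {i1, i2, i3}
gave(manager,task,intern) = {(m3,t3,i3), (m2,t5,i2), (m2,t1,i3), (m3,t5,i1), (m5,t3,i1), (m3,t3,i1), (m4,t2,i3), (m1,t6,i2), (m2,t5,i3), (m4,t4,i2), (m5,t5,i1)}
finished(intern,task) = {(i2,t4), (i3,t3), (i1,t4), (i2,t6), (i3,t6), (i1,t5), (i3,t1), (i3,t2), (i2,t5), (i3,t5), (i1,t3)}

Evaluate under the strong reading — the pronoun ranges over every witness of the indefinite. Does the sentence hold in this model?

"her" takes "an intern" as antecedent and "it" takes "a task"; both are donkey pronouns co-varying with the restrictor.
Strong reading: for every (m,t,i) with gave(m,t,i), finished(i,t).
Restrictor triples: (m1,t6,i2)→finished(i2,t6) ✓  (m2,t1,i3)→finished(i3,t1) ✓  (m2,t5,i2)→finished(i2,t5) ✓  (m2,t5,i3)→finished(i3,t5) ✓  (m3,t3,i1)→finished(i1,t3) ✓  (m3,t3,i3)→finished(i3,t3) ✓  (m3,t5,i1)→finished(i1,t5) ✓  (m4,t2,i3)→finished(i3,t2) ✓  (m4,t4,i2)→finished(i2,t4) ✓  (m5,t3,i1)→finished(i1,t3) ✓  (m5,t5,i1)→finished(i1,t5) ✓
Every restrictor triple satisfies the scope.

True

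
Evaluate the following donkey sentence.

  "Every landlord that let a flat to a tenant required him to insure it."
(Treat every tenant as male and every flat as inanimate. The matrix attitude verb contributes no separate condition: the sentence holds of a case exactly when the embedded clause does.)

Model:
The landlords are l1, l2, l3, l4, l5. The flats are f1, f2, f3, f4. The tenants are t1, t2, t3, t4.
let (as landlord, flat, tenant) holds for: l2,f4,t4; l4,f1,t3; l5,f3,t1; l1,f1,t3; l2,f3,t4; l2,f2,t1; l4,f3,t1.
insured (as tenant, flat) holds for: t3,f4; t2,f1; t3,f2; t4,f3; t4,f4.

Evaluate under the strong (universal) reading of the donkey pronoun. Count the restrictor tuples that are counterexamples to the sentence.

5

"him" takes "a tenant" as antecedent and "it" takes "a flat"; both are donkey pronouns co-varying with the restrictor.
Strong reading: for every (l,f,t) with let(l,f,t), insured(t,f).
Restrictor triples: (l1,f1,t3)→insured(t3,f1) ✗  (l2,f2,t1)→insured(t1,f2) ✗  (l2,f3,t4)→insured(t4,f3) ✓  (l2,f4,t4)→insured(t4,f4) ✓  (l4,f1,t3)→insured(t3,f1) ✗  (l4,f3,t1)→insured(t1,f3) ✗  (l5,f3,t1)→insured(t1,f3) ✗
Counterexamples (restrictor triples failing the scope): 5.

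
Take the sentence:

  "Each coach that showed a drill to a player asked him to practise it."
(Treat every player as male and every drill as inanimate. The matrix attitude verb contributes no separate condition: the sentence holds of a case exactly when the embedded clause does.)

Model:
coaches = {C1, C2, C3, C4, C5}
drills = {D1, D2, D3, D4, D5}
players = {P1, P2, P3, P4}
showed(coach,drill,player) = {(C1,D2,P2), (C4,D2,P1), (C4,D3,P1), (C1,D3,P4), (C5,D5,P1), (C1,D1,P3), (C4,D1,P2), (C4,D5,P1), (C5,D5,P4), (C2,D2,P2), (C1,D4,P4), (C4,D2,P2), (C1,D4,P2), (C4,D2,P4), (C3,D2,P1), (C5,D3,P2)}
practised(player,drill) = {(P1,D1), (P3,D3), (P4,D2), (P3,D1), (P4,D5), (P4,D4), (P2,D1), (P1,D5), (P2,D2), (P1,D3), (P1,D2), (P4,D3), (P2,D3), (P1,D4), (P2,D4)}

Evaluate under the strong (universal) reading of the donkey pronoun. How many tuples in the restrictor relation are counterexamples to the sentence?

"him" takes "a player" as antecedent and "it" takes "a drill"; both are donkey pronouns co-varying with the restrictor.
Strong reading: for every (c,d,p) with showed(c,d,p), practised(p,d).
Restrictor triples: (C1,D1,P3)→practised(P3,D1) ✓  (C1,D2,P2)→practised(P2,D2) ✓  (C1,D3,P4)→practised(P4,D3) ✓  (C1,D4,P2)→practised(P2,D4) ✓  (C1,D4,P4)→practised(P4,D4) ✓  (C2,D2,P2)→practised(P2,D2) ✓  (C3,D2,P1)→practised(P1,D2) ✓  (C4,D1,P2)→practised(P2,D1) ✓  (C4,D2,P1)→practised(P1,D2) ✓  (C4,D2,P2)→practised(P2,D2) ✓  (C4,D2,P4)→practised(P4,D2) ✓  (C4,D3,P1)→practised(P1,D3) ✓  (C4,D5,P1)→practised(P1,D5) ✓  (C5,D3,P2)→practised(P2,D3) ✓  (C5,D5,P1)→practised(P1,D5) ✓  (C5,D5,P4)→practised(P4,D5) ✓
Counterexamples (restrictor triples failing the scope): 0.

0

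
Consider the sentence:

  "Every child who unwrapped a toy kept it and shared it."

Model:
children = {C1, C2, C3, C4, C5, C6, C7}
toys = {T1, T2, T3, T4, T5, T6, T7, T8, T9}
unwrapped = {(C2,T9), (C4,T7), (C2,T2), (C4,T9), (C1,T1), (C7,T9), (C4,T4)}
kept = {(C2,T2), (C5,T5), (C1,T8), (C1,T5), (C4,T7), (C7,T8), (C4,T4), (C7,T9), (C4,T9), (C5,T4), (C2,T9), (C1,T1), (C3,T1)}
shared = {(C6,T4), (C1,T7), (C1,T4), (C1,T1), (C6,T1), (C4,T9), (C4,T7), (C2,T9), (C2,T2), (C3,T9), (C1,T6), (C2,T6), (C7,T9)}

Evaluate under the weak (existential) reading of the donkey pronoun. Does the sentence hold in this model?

True

"it" takes "a toy" as antecedent — a donkey pronoun bound across the clause boundary.
Weak reading: every child c with some unwrapped-toy has at least one unwrapped-toy t such that kept(c,t) ∧ shared(c,t).
Per child: C1:✓  C2:✓  C4:✓  C7:✓
Every child in the restrictor has a witness.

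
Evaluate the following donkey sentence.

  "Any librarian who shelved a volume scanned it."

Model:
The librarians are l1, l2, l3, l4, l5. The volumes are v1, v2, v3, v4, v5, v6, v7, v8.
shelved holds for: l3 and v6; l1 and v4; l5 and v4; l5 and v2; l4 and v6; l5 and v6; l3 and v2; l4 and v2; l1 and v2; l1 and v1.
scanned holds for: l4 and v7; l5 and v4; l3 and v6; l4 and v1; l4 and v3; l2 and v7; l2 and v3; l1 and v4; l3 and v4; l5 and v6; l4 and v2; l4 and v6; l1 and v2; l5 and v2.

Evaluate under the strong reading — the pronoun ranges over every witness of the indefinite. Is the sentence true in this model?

"it" takes "a volume" as antecedent — a donkey pronoun bound across the clause boundary.
Strong reading: for every (l,v) with shelved(l,v), scanned(l,v).
Restrictor pairs: (l1,v1) ✗  (l1,v2) ✓  (l1,v4) ✓  (l3,v2) ✗  (l3,v6) ✓  (l4,v2) ✓  (l4,v6) ✓  (l5,v2) ✓  (l5,v4) ✓  (l5,v6) ✓
Counterexample: (l1,v1) is in shelved but fails the scope.

False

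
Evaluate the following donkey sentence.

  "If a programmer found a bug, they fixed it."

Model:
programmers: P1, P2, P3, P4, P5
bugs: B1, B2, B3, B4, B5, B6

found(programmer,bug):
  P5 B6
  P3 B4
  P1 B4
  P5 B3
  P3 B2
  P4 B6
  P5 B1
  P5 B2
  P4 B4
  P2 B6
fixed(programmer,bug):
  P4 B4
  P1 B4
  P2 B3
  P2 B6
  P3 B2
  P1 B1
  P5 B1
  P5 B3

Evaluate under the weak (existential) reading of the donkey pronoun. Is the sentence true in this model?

True

"it" takes "a bug" as antecedent — a donkey pronoun bound across the clause boundary.
Weak reading: every programmer p with some found-bug has at least one found-bug b such that fixed(p,b).
Per programmer: P1:✓  P2:✓  P3:✓  P4:✓  P5:✓
Every programmer in the restrictor has a witness.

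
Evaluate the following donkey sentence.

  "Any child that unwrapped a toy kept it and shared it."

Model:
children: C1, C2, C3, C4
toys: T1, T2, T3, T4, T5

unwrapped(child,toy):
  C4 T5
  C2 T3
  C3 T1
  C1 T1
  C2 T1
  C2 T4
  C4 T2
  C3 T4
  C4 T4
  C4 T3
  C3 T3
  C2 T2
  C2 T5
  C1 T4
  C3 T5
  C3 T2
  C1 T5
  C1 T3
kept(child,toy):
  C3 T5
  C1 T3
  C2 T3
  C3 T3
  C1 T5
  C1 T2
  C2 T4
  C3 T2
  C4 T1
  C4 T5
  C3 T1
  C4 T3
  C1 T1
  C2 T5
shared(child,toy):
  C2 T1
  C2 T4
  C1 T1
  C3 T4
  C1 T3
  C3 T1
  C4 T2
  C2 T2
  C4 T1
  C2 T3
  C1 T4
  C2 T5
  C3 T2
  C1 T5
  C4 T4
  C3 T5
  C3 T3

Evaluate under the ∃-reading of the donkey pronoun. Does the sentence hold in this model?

False

"it" takes "a toy" as antecedent — a donkey pronoun bound across the clause boundary.
Weak reading: every child c with some unwrapped-toy has at least one unwrapped-toy t such that kept(c,t) ∧ shared(c,t).
Per child: C1:✓  C2:✓  C3:✓  C4:✗
C4 has no witness among its unwrapped-toys.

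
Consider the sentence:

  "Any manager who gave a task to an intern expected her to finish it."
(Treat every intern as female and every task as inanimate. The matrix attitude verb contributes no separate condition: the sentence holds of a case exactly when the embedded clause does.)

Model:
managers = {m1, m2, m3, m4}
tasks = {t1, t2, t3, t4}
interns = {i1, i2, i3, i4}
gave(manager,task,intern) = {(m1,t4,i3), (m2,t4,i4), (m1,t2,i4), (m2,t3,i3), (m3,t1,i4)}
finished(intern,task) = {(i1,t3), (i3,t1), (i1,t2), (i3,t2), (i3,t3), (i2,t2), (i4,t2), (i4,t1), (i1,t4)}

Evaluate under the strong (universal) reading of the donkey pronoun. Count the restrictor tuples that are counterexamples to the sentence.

2

"her" takes "an intern" as antecedent and "it" takes "a task"; both are donkey pronouns co-varying with the restrictor.
Strong reading: for every (m,t,i) with gave(m,t,i), finished(i,t).
Restrictor triples: (m1,t2,i4)→finished(i4,t2) ✓  (m1,t4,i3)→finished(i3,t4) ✗  (m2,t3,i3)→finished(i3,t3) ✓  (m2,t4,i4)→finished(i4,t4) ✗  (m3,t1,i4)→finished(i4,t1) ✓
Counterexamples (restrictor triples failing the scope): 2.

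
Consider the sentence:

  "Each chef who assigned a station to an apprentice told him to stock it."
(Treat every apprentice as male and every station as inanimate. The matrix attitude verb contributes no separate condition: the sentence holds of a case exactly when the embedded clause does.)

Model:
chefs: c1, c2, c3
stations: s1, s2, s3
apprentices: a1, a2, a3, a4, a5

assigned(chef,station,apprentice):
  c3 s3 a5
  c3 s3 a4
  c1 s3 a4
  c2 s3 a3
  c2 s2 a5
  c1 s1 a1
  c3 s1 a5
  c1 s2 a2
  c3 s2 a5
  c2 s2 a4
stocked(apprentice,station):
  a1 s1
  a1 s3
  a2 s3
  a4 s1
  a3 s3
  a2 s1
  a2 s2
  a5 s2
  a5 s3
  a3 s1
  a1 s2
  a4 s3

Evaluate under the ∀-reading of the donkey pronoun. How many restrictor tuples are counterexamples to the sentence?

2

"him" takes "an apprentice" as antecedent and "it" takes "a station"; both are donkey pronouns co-varying with the restrictor.
Strong reading: for every (c,s,a) with assigned(c,s,a), stocked(a,s).
Restrictor triples: (c1,s1,a1)→stocked(a1,s1) ✓  (c1,s2,a2)→stocked(a2,s2) ✓  (c1,s3,a4)→stocked(a4,s3) ✓  (c2,s2,a4)→stocked(a4,s2) ✗  (c2,s2,a5)→stocked(a5,s2) ✓  (c2,s3,a3)→stocked(a3,s3) ✓  (c3,s1,a5)→stocked(a5,s1) ✗  (c3,s2,a5)→stocked(a5,s2) ✓  (c3,s3,a4)→stocked(a4,s3) ✓  (c3,s3,a5)→stocked(a5,s3) ✓
Counterexamples (restrictor triples failing the scope): 2.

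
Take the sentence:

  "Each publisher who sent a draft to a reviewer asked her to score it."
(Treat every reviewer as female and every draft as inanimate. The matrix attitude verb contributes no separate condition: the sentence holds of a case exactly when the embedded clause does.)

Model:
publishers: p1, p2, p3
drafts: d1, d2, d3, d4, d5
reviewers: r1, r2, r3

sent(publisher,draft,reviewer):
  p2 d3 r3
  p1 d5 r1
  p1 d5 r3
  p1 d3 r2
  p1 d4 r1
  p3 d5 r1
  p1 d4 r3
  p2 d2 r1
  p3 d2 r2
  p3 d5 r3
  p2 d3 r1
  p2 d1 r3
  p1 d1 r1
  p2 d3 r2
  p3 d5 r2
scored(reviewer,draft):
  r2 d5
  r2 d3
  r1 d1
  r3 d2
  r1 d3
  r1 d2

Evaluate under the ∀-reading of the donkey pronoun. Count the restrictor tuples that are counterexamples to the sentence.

"her" takes "a reviewer" as antecedent and "it" takes "a draft"; both are donkey pronouns co-varying with the restrictor.
Strong reading: for every (p,d,r) with sent(p,d,r), scored(r,d).
Restrictor triples: (p1,d1,r1)→scored(r1,d1) ✓  (p1,d3,r2)→scored(r2,d3) ✓  (p1,d4,r1)→scored(r1,d4) ✗  (p1,d4,r3)→scored(r3,d4) ✗  (p1,d5,r1)→scored(r1,d5) ✗  (p1,d5,r3)→scored(r3,d5) ✗  (p2,d1,r3)→scored(r3,d1) ✗  (p2,d2,r1)→scored(r1,d2) ✓  (p2,d3,r1)→scored(r1,d3) ✓  (p2,d3,r2)→scored(r2,d3) ✓  (p2,d3,r3)→scored(r3,d3) ✗  (p3,d2,r2)→scored(r2,d2) ✗  (p3,d5,r1)→scored(r1,d5) ✗  (p3,d5,r2)→scored(r2,d5) ✓  (p3,d5,r3)→scored(r3,d5) ✗
Counterexamples (restrictor triples failing the scope): 9.

9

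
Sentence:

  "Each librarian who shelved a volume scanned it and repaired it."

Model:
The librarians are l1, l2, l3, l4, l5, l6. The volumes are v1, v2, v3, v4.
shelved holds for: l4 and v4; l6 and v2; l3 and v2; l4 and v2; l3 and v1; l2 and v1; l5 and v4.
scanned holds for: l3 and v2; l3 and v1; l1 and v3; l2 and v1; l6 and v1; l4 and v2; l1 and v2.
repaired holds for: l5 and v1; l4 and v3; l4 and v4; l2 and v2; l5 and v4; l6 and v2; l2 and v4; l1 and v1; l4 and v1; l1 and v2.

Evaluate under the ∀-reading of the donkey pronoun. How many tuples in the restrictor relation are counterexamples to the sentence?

"it" takes "a volume" as antecedent — a donkey pronoun bound across the clause boundary.
Strong reading: for every (l,v) with shelved(l,v), scanned(l,v) ∧ repaired(l,v).
Restrictor pairs: (l2,v1) ✗  (l3,v1) ✗  (l3,v2) ✗  (l4,v2) ✗  (l4,v4) ✗  (l5,v4) ✗  (l6,v2) ✗
Counterexamples (restrictor pairs failing the scope): 7.

7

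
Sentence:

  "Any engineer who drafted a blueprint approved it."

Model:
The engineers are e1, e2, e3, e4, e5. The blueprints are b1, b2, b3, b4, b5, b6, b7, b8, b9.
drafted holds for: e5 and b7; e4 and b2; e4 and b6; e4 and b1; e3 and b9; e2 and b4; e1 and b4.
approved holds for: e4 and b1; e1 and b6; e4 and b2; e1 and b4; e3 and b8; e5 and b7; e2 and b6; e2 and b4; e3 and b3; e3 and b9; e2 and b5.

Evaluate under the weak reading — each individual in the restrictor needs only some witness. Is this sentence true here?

True

"it" takes "a blueprint" as antecedent — a donkey pronoun bound across the clause boundary.
Weak reading: every engineer e with some drafted-blueprint has at least one drafted-blueprint b such that approved(e,b).
Per engineer: e1:✓  e2:✓  e3:✓  e4:✓  e5:✓
Every engineer in the restrictor has a witness.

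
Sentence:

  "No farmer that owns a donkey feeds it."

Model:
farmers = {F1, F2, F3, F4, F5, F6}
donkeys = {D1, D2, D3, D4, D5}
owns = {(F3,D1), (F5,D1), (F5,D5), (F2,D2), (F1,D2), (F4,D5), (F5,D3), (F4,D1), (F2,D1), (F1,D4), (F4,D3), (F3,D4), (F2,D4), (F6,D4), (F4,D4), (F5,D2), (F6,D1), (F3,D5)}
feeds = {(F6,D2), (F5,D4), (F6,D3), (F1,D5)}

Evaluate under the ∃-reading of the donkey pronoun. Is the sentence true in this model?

"it" takes "a donkey" as antecedent — a donkey pronoun bound across the clause boundary.
Truth condition: for no (f,d) with owns(f,d) does feeds(f,d) hold.
Restrictor pairs — does the scope hold? (F1,D2):fails  (F1,D4):fails  (F2,D1):fails  (F2,D2):fails  (F2,D4):fails  (F3,D1):fails  (F3,D4):fails  (F3,D5):fails  (F4,D1):fails  (F4,D3):fails  (F4,D4):fails  (F4,D5):fails  (F5,D1):fails  (F5,D2):fails  (F5,D3):fails  (F5,D5):fails  (F6,D1):fails  (F6,D4):fails
Scope holds for no restrictor pair, so the sentence is true.

True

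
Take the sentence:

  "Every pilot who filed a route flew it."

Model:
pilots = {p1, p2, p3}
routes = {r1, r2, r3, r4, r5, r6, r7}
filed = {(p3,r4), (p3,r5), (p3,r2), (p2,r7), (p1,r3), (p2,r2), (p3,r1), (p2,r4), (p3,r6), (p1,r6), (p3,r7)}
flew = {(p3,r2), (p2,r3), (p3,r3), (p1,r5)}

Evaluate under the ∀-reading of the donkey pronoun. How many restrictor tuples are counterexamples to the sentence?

"it" takes "a route" as antecedent — a donkey pronoun bound across the clause boundary.
Strong reading: for every (p,r) with filed(p,r), flew(p,r).
Restrictor pairs: (p1,r3) ✗  (p1,r6) ✗  (p2,r2) ✗  (p2,r4) ✗  (p2,r7) ✗  (p3,r1) ✗  (p3,r2) ✓  (p3,r4) ✗  (p3,r5) ✗  (p3,r6) ✗  (p3,r7) ✗
Counterexamples (restrictor pairs failing the scope): 10.

10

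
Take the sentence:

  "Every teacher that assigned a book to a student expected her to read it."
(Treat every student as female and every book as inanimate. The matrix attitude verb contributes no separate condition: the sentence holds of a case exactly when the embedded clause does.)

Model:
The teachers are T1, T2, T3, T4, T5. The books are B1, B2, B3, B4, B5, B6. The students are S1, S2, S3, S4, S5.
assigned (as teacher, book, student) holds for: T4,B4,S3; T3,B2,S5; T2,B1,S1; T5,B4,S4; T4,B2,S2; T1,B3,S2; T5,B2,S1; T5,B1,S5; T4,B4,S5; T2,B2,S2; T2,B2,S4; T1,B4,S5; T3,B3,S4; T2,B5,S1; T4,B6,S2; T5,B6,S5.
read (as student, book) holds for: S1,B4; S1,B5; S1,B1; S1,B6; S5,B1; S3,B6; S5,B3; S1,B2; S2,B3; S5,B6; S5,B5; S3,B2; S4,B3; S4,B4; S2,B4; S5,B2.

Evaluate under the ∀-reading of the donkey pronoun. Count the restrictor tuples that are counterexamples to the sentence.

"her" takes "a student" as antecedent and "it" takes "a book"; both are donkey pronouns co-varying with the restrictor.
Strong reading: for every (t,b,s) with assigned(t,b,s), read(s,b).
Restrictor triples: (T1,B3,S2)→read(S2,B3) ✓  (T1,B4,S5)→read(S5,B4) ✗  (T2,B1,S1)→read(S1,B1) ✓  (T2,B2,S2)→read(S2,B2) ✗  (T2,B2,S4)→read(S4,B2) ✗  (T2,B5,S1)→read(S1,B5) ✓  (T3,B2,S5)→read(S5,B2) ✓  (T3,B3,S4)→read(S4,B3) ✓  (T4,B2,S2)→read(S2,B2) ✗  (T4,B4,S3)→read(S3,B4) ✗  (T4,B4,S5)→read(S5,B4) ✗  (T4,B6,S2)→read(S2,B6) ✗  (T5,B1,S5)→read(S5,B1) ✓  (T5,B2,S1)→read(S1,B2) ✓  (T5,B4,S4)→read(S4,B4) ✓  (T5,B6,S5)→read(S5,B6) ✓
Counterexamples (restrictor triples failing the scope): 7.

7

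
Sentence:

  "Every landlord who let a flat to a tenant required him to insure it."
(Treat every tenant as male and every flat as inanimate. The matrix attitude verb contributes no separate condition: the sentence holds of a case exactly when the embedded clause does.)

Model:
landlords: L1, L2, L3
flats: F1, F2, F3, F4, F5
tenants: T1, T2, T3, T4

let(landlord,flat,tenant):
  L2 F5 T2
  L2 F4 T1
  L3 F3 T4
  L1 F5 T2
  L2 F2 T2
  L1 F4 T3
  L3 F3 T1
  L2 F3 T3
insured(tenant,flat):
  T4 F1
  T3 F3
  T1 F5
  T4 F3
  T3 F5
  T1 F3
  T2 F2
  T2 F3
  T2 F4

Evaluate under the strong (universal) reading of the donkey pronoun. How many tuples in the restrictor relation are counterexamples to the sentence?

"him" takes "a tenant" as antecedent and "it" takes "a flat"; both are donkey pronouns co-varying with the restrictor.
Strong reading: for every (l,f,t) with let(l,f,t), insured(t,f).
Restrictor triples: (L1,F4,T3)→insured(T3,F4) ✗  (L1,F5,T2)→insured(T2,F5) ✗  (L2,F2,T2)→insured(T2,F2) ✓  (L2,F3,T3)→insured(T3,F3) ✓  (L2,F4,T1)→insured(T1,F4) ✗  (L2,F5,T2)→insured(T2,F5) ✗  (L3,F3,T1)→insured(T1,F3) ✓  (L3,F3,T4)→insured(T4,F3) ✓
Counterexamples (restrictor triples failing the scope): 4.

4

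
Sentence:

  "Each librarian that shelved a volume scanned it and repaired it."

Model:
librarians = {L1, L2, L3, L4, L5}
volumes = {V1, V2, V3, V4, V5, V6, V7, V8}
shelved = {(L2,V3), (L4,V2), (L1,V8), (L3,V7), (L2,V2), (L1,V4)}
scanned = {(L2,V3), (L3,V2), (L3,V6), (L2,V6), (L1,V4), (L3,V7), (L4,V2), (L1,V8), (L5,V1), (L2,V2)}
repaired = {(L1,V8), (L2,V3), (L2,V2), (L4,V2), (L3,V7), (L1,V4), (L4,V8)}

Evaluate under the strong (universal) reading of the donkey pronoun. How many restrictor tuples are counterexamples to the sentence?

"it" takes "a volume" as antecedent — a donkey pronoun bound across the clause boundary.
Strong reading: for every (l,v) with shelved(l,v), scanned(l,v) ∧ repaired(l,v).
Restrictor pairs: (L1,V4) ✓  (L1,V8) ✓  (L2,V2) ✓  (L2,V3) ✓  (L3,V7) ✓  (L4,V2) ✓
Counterexamples (restrictor pairs failing the scope): 0.

0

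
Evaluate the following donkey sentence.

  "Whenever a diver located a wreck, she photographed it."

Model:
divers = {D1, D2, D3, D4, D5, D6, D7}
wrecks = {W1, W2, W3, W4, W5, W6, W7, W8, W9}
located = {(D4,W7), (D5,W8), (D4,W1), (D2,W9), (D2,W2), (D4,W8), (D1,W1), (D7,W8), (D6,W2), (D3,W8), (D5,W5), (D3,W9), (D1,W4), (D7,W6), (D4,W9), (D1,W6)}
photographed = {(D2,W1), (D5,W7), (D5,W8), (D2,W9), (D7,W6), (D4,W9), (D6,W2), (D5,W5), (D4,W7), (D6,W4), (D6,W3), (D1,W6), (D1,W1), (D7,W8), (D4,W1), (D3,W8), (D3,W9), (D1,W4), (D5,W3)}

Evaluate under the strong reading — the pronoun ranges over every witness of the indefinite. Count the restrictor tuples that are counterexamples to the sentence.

2

"it" takes "a wreck" as antecedent — a donkey pronoun bound across the clause boundary.
Strong reading: for every (d,w) with located(d,w), photographed(d,w).
Restrictor pairs: (D1,W1) ✓  (D1,W4) ✓  (D1,W6) ✓  (D2,W2) ✗  (D2,W9) ✓  (D3,W8) ✓  (D3,W9) ✓  (D4,W1) ✓  (D4,W7) ✓  (D4,W8) ✗  (D4,W9) ✓  (D5,W5) ✓  (D5,W8) ✓  (D6,W2) ✓  (D7,W6) ✓  (D7,W8) ✓
Counterexamples (restrictor pairs failing the scope): 2.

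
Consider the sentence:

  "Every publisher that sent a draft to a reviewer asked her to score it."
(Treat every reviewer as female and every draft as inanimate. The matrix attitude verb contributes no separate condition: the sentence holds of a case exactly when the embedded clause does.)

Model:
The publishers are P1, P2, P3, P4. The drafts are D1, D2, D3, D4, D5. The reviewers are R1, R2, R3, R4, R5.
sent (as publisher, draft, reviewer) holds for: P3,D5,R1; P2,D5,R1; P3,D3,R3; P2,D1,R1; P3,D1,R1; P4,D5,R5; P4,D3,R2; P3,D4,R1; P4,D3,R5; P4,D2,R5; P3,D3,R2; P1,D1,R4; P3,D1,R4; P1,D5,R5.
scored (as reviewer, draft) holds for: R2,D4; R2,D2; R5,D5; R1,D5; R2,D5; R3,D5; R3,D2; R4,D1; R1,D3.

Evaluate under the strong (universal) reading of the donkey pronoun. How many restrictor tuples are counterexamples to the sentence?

8

"her" takes "a reviewer" as antecedent and "it" takes "a draft"; both are donkey pronouns co-varying with the restrictor.
Strong reading: for every (p,d,r) with sent(p,d,r), scored(r,d).
Restrictor triples: (P1,D1,R4)→scored(R4,D1) ✓  (P1,D5,R5)→scored(R5,D5) ✓  (P2,D1,R1)→scored(R1,D1) ✗  (P2,D5,R1)→scored(R1,D5) ✓  (P3,D1,R1)→scored(R1,D1) ✗  (P3,D1,R4)→scored(R4,D1) ✓  (P3,D3,R2)→scored(R2,D3) ✗  (P3,D3,R3)→scored(R3,D3) ✗  (P3,D4,R1)→scored(R1,D4) ✗  (P3,D5,R1)→scored(R1,D5) ✓  (P4,D2,R5)→scored(R5,D2) ✗  (P4,D3,R2)→scored(R2,D3) ✗  (P4,D3,R5)→scored(R5,D3) ✗  (P4,D5,R5)→scored(R5,D5) ✓
Counterexamples (restrictor triples failing the scope): 8.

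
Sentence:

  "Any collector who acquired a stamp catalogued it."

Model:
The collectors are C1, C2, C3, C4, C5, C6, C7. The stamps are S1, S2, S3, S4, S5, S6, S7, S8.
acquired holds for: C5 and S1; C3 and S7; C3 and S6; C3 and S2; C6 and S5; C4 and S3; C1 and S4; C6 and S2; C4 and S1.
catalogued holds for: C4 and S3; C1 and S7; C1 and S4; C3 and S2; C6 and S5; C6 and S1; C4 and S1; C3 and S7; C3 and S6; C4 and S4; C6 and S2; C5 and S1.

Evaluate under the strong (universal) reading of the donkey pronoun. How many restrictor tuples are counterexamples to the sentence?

"it" takes "a stamp" as antecedent — a donkey pronoun bound across the clause boundary.
Strong reading: for every (c,s) with acquired(c,s), catalogued(c,s).
Restrictor pairs: (C1,S4) ✓  (C3,S2) ✓  (C3,S6) ✓  (C3,S7) ✓  (C4,S1) ✓  (C4,S3) ✓  (C5,S1) ✓  (C6,S2) ✓  (C6,S5) ✓
Counterexamples (restrictor pairs failing the scope): 0.

0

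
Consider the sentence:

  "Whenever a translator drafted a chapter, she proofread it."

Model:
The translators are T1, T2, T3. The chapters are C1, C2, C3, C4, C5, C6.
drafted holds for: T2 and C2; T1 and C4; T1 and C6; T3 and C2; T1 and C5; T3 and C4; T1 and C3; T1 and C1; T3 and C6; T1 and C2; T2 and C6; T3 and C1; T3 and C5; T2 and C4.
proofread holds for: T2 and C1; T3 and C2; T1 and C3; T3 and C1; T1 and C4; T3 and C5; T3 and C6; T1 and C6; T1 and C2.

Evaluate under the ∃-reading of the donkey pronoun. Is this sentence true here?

False

"it" takes "a chapter" as antecedent — a donkey pronoun bound across the clause boundary.
Weak reading: every translator t with some drafted-chapter has at least one drafted-chapter c such that proofread(t,c).
Per translator: T1:✓  T2:✗  T3:✓
T2 has no witness among its drafted-chapters.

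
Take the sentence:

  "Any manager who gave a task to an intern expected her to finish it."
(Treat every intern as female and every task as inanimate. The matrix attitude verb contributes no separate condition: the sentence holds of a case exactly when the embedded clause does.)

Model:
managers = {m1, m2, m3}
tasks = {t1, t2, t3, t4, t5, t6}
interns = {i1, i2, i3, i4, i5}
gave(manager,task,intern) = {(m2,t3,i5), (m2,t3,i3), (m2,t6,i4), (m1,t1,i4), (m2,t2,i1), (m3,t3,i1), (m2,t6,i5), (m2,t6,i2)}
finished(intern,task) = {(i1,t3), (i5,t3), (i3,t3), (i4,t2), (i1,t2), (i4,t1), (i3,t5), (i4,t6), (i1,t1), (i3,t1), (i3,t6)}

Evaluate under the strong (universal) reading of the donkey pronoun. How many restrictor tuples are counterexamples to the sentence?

2

"her" takes "an intern" as antecedent and "it" takes "a task"; both are donkey pronouns co-varying with the restrictor.
Strong reading: for every (m,t,i) with gave(m,t,i), finished(i,t).
Restrictor triples: (m1,t1,i4)→finished(i4,t1) ✓  (m2,t2,i1)→finished(i1,t2) ✓  (m2,t3,i3)→finished(i3,t3) ✓  (m2,t3,i5)→finished(i5,t3) ✓  (m2,t6,i2)→finished(i2,t6) ✗  (m2,t6,i4)→finished(i4,t6) ✓  (m2,t6,i5)→finished(i5,t6) ✗  (m3,t3,i1)→finished(i1,t3) ✓
Counterexamples (restrictor triples failing the scope): 2.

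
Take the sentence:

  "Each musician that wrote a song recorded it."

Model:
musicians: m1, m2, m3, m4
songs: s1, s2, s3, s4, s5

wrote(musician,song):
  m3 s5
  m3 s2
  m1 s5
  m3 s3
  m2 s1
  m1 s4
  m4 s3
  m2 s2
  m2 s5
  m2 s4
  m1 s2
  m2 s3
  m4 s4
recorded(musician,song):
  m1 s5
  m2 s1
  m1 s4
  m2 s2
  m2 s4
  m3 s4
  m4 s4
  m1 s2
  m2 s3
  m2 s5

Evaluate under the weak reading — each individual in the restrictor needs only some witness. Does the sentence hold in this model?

"it" takes "a song" as antecedent — a donkey pronoun bound across the clause boundary.
Weak reading: every musician m with some wrote-song has at least one wrote-song s such that recorded(m,s).
Per musician: m1:✓  m2:✓  m3:✗  m4:✓
m3 has no witness among its wrote-songs.

False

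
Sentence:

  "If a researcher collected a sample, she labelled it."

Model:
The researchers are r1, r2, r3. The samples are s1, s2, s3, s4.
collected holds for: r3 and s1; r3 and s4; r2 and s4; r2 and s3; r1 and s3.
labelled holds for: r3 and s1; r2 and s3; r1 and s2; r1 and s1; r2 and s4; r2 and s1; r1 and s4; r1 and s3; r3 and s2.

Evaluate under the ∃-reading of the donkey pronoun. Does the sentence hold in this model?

"it" takes "a sample" as antecedent — a donkey pronoun bound across the clause boundary.
Weak reading: every researcher r with some collected-sample has at least one collected-sample s such that labelled(r,s).
Per researcher: r1:✓  r2:✓  r3:✓
Every researcher in the restrictor has a witness.

True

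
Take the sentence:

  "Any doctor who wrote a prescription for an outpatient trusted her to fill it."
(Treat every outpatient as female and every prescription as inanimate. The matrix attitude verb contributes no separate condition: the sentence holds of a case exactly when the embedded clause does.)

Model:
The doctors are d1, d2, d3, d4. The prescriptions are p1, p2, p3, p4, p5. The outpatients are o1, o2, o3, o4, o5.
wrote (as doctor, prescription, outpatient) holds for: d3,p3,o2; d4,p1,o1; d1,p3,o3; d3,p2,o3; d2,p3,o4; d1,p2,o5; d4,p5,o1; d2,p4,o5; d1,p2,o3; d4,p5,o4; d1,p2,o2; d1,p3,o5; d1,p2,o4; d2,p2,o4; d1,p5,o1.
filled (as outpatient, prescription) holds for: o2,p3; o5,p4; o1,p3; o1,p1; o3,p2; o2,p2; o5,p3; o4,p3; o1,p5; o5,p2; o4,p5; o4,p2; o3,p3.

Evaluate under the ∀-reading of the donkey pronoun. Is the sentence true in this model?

True

"her" takes "an outpatient" as antecedent and "it" takes "a prescription"; both are donkey pronouns co-varying with the restrictor.
Strong reading: for every (d,p,o) with wrote(d,p,o), filled(o,p).
Restrictor triples: (d1,p2,o2)→filled(o2,p2) ✓  (d1,p2,o3)→filled(o3,p2) ✓  (d1,p2,o4)→filled(o4,p2) ✓  (d1,p2,o5)→filled(o5,p2) ✓  (d1,p3,o3)→filled(o3,p3) ✓  (d1,p3,o5)→filled(o5,p3) ✓  (d1,p5,o1)→filled(o1,p5) ✓  (d2,p2,o4)→filled(o4,p2) ✓  (d2,p3,o4)→filled(o4,p3) ✓  (d2,p4,o5)→filled(o5,p4) ✓  (d3,p2,o3)→filled(o3,p2) ✓  (d3,p3,o2)→filled(o2,p3) ✓  (d4,p1,o1)→filled(o1,p1) ✓  (d4,p5,o1)→filled(o1,p5) ✓  (d4,p5,o4)→filled(o4,p5) ✓
Every restrictor triple satisfies the scope.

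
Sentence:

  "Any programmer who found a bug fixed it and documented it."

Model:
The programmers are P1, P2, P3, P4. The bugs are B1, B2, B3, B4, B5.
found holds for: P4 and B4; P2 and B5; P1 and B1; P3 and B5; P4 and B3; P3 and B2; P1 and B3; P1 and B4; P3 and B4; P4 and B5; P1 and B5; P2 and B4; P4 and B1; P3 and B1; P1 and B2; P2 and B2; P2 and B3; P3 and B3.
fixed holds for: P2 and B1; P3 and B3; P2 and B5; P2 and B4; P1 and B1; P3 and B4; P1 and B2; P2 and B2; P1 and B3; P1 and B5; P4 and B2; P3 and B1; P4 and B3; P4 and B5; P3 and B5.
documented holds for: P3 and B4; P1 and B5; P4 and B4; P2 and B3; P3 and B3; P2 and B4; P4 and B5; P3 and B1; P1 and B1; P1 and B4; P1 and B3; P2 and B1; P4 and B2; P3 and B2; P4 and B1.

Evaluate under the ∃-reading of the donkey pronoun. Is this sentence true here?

True

"it" takes "a bug" as antecedent — a donkey pronoun bound across the clause boundary.
Weak reading: every programmer p with some found-bug has at least one found-bug b such that fixed(p,b) ∧ documented(p,b).
Per programmer: P1:✓  P2:✓  P3:✓  P4:✓
Every programmer in the restrictor has a witness.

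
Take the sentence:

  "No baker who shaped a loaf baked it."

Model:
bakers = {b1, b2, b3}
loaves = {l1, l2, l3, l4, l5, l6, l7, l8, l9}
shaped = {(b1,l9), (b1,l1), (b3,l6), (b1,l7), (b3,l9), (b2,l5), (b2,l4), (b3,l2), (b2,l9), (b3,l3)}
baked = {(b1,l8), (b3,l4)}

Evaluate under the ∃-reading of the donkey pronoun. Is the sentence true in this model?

True

"it" takes "a loaf" as antecedent — a donkey pronoun bound across the clause boundary.
Truth condition: for no (b,l) with shaped(b,l) does baked(b,l) hold.
Restrictor pairs — does the scope hold? (b1,l1):fails  (b1,l7):fails  (b1,l9):fails  (b2,l4):fails  (b2,l5):fails  (b2,l9):fails  (b3,l2):fails  (b3,l3):fails  (b3,l6):fails  (b3,l9):fails
Scope holds for no restrictor pair, so the sentence is true.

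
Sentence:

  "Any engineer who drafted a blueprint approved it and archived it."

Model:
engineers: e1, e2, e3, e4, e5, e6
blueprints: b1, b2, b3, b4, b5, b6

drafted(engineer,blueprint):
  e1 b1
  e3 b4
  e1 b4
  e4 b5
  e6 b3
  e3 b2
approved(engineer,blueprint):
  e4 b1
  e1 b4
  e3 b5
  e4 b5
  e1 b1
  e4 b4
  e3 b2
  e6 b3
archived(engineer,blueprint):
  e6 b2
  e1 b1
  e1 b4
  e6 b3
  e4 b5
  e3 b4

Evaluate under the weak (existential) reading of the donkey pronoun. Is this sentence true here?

"it" takes "a blueprint" as antecedent — a donkey pronoun bound across the clause boundary.
Weak reading: every engineer e with some drafted-blueprint has at least one drafted-blueprint b such that approved(e,b) ∧ archived(e,b).
Per engineer: e1:✓  e3:✗  e4:✓  e6:✓
e3 has no witness among its drafted-blueprints.

False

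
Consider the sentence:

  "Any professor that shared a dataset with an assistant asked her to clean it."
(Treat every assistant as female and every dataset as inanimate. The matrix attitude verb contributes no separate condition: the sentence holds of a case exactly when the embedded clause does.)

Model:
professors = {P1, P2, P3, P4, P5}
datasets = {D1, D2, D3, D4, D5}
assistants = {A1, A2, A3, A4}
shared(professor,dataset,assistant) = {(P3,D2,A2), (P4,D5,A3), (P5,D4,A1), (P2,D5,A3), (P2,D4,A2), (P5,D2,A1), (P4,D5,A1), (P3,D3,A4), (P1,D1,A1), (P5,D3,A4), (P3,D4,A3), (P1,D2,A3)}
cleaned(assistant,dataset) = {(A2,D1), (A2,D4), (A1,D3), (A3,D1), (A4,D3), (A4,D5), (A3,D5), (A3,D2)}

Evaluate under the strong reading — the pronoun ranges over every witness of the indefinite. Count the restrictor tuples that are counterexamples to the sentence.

6

"her" takes "an assistant" as antecedent and "it" takes "a dataset"; both are donkey pronouns co-varying with the restrictor.
Strong reading: for every (p,d,a) with shared(p,d,a), cleaned(a,d).
Restrictor triples: (P1,D1,A1)→cleaned(A1,D1) ✗  (P1,D2,A3)→cleaned(A3,D2) ✓  (P2,D4,A2)→cleaned(A2,D4) ✓  (P2,D5,A3)→cleaned(A3,D5) ✓  (P3,D2,A2)→cleaned(A2,D2) ✗  (P3,D3,A4)→cleaned(A4,D3) ✓  (P3,D4,A3)→cleaned(A3,D4) ✗  (P4,D5,A1)→cleaned(A1,D5) ✗  (P4,D5,A3)→cleaned(A3,D5) ✓  (P5,D2,A1)→cleaned(A1,D2) ✗  (P5,D3,A4)→cleaned(A4,D3) ✓  (P5,D4,A1)→cleaned(A1,D4) ✗
Counterexamples (restrictor triples failing the scope): 6.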